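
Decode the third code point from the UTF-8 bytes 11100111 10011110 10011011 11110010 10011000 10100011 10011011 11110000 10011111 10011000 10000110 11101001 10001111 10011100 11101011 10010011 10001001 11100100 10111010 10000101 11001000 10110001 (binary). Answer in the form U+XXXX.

Offset 0: leading byte 0xE7 = 11100111 → 3-byte char #1 = E7 9E 9B.
Offset 3: leading byte 0xF2 = 11110010 → 4-byte char #2 = F2 98 A3 9B.
Offset 7: leading byte 0xF0 = 11110000 → 4-byte char #3 = F0 9F 98 86.
Leading byte 0xF0 = 11110000 matches 11110xxx → 4-byte sequence.
Byte 1: 0xF0 = 11110000, payload 000 (3 bits).
Byte 2: 0x9F = 10011111 (10xxxxxx ✓), payload 011111.
Byte 3: 0x98 = 10011000 (10xxxxxx ✓), payload 011000.
Byte 4: 0x86 = 10000110 (10xxxxxx ✓), payload 000110.
Concatenate: 000011111011000000110 = 0x1F606 (21 bits → U+1F606).

U+1F606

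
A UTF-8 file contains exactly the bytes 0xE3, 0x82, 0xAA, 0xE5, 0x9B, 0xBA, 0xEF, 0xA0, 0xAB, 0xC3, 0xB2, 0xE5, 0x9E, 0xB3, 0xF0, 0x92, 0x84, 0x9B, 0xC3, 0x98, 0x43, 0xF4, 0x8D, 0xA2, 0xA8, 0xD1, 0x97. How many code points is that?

10

Byte at offset 0: 0xE3 = 11100011 → 3-byte char (#1). Advance 3.
Byte at offset 3: 0xE5 = 11100101 → 3-byte char (#2). Advance 3.
Byte at offset 6: 0xEF = 11101111 → 3-byte char (#3). Advance 3.
Byte at offset 9: 0xC3 = 11000011 → 2-byte char (#4). Advance 2.
Byte at offset 11: 0xE5 = 11100101 → 3-byte char (#5). Advance 3.
Byte at offset 14: 0xF0 = 11110000 → 4-byte char (#6). Advance 4.
Byte at offset 18: 0xC3 = 11000011 → 2-byte char (#7). Advance 2.
Byte at offset 20: 0x43 = 01000011 → 1-byte char (#8). Advance 1.
Byte at offset 21: 0xF4 = 11110100 → 4-byte char (#9). Advance 4.
Byte at offset 25: 0xD1 = 11010001 → 2-byte char (#10). Advance 2.
Reached end at offset 27 after 10 code points.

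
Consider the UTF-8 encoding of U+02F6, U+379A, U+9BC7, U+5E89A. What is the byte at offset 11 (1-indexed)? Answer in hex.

0xA2

1-indexed offset 11 is 0-indexed offset 10.
U+02F6 → 2-byte form CB B6 at offsets 0–1.
U+379A → 3-byte form E3 9E 9A at offsets 2–4.
U+9BC7 → 3-byte form E9 AF 87 at offsets 5–7.
U+5E89A → 4-byte form F1 9E A2 9A at offsets 8–11.
Offset 10 falls in char 4's range; it's byte 3 of F1 9E A2 9A = 0xA2.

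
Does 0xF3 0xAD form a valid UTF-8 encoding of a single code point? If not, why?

Leading byte 0xF3 = 11110011 → 4-byte form, but only 2 bytes are present.

invalid (sequence truncated)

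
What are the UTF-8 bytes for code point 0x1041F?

F0 90 90 9F

U+1041F = 0x1041F = 66591 decimal. In range U+10000–U+10FFFF → 4-byte form: 11110xxx 10xxxxxx 10xxxxxx 10xxxxxx.
Binary (21 bits): 000010000010000011111.
Split 3+6+6+6: 000 | 010000 | 010000 | 011111.
Byte 1: 11110000 = 0xF0.
Byte 2: 10010000 = 0x90.
Byte 3: 10010000 = 0x90.
Byte 4: 10011111 = 0x9F.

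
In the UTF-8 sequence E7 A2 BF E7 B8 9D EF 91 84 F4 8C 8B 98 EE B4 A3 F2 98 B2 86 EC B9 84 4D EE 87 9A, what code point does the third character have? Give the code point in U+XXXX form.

Offset 0: leading byte 0xE7 = 11100111 → 3-byte char #1 = E7 A2 BF.
Offset 3: leading byte 0xE7 = 11100111 → 3-byte char #2 = E7 B8 9D.
Offset 6: leading byte 0xEF = 11101111 → 3-byte char #3 = EF 91 84.
Leading byte 0xEF = 11101111 matches 1110xxxx → 3-byte sequence.
Byte 1: 0xEF = 11101111, payload 1111 (4 bits).
Byte 2: 0x91 = 10010001 (10xxxxxx ✓), payload 010001.
Byte 3: 0x84 = 10000100 (10xxxxxx ✓), payload 000100.
Concatenate: 1111010001000100 = 0xF444 (16 bits → U+F444).

U+F444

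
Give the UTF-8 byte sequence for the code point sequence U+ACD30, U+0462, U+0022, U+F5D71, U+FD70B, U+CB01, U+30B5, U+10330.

U+ACD30: 4-byte form → F2 AC B4 B0.
U+0462: 2-byte form → D1 A2.
U+0022: 1-byte form → 22.
U+F5D71: 4-byte form → F3 B5 B5 B1.
U+FD70B: 4-byte form → F3 BD 9C 8B.
U+CB01: 3-byte form → EC AC 81.
U+30B5: 3-byte form → E3 82 B5.
U+10330: 4-byte form → F0 90 8C B0.
Concatenated (25 bytes): F2 AC B4 B0 D1 A2 22 F3 B5 B5 B1 F3 BD 9C 8B EC AC 81 E3 82 B5 F0 90 8C B0.

F2 AC B4 B0 D1 A2 22 F3 B5 B5 B1 F3 BD 9C 8B EC AC 81 E3 82 B5 F0 90 8C B0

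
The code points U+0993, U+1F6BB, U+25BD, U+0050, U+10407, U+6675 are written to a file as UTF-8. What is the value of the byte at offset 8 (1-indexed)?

1-indexed offset 8 is 0-indexed offset 7.
U+0993 → 3-byte form E0 A6 93 at offsets 0–2.
U+1F6BB → 4-byte form F0 9F 9A BB at offsets 3–6.
U+25BD → 3-byte form E2 96 BD at offsets 7–9.
Offset 7 falls in char 3's range; it's byte 1 of E2 96 BD = 0xE2.

0xE2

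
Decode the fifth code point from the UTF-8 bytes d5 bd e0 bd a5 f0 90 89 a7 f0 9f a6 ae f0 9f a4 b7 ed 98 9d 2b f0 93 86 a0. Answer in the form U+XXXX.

U+1F937

Offset 0: leading byte 0xD5 = 11010101 → 2-byte char #1 = D5 BD.
Offset 2: leading byte 0xE0 = 11100000 → 3-byte char #2 = E0 BD A5.
Offset 5: leading byte 0xF0 = 11110000 → 4-byte char #3 = F0 90 89 A7.
Offset 9: leading byte 0xF0 = 11110000 → 4-byte char #4 = F0 9F A6 AE.
Offset 13: leading byte 0xF0 = 11110000 → 4-byte char #5 = F0 9F A4 B7.
Leading byte 0xF0 = 11110000 matches 11110xxx → 4-byte sequence.
Byte 1: 0xF0 = 11110000, payload 000 (3 bits).
Byte 2: 0x9F = 10011111 (10xxxxxx ✓), payload 011111.
Byte 3: 0xA4 = 10100100 (10xxxxxx ✓), payload 100100.
Byte 4: 0xB7 = 10110111 (10xxxxxx ✓), payload 110111.
Concatenate: 000011111100100110111 = 0x1F937 (21 bits → U+1F937).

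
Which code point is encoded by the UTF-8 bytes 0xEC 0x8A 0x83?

Leading byte 0xEC = 11101100 matches 1110xxxx → 3-byte sequence.
Byte 1: 0xEC = 11101100, payload 1100 (4 bits).
Byte 2: 0x8A = 10001010 (10xxxxxx ✓), payload 001010.
Byte 3: 0x83 = 10000011 (10xxxxxx ✓), payload 000011.
Concatenate: 1100001010000011 = 0xC283 (16 bits → U+C283).

U+C283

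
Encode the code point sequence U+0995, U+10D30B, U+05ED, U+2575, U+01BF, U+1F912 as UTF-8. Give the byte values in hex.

U+0995: 3-byte form → E0 A6 95.
U+10D30B: 4-byte form → F4 8D 8C 8B.
U+05ED: 2-byte form → D7 AD.
U+2575: 3-byte form → E2 95 B5.
U+01BF: 2-byte form → C6 BF.
U+1F912: 4-byte form → F0 9F A4 92.
Concatenated (18 bytes): E0 A6 95 F4 8D 8C 8B D7 AD E2 95 B5 C6 BF F0 9F A4 92.

E0 A6 95 F4 8D 8C 8B D7 AD E2 95 B5 C6 BF F0 9F A4 92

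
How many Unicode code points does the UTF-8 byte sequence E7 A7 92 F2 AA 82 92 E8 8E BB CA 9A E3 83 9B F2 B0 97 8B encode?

Byte at offset 0: 0xE7 = 11100111 → 3-byte char (#1). Advance 3.
Byte at offset 3: 0xF2 = 11110010 → 4-byte char (#2). Advance 4.
Byte at offset 7: 0xE8 = 11101000 → 3-byte char (#3). Advance 3.
Byte at offset 10: 0xCA = 11001010 → 2-byte char (#4). Advance 2.
Byte at offset 12: 0xE3 = 11100011 → 3-byte char (#5). Advance 3.
Byte at offset 15: 0xF2 = 11110010 → 4-byte char (#6). Advance 4.
Reached end at offset 19 after 6 code points.

6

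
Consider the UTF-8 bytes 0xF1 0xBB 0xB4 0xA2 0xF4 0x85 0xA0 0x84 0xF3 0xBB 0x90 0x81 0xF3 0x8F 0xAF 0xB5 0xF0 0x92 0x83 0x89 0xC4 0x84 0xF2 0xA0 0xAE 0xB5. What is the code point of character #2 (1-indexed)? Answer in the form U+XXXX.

U+105804

Offset 0: leading byte 0xF1 = 11110001 → 4-byte char #1 = F1 BB B4 A2.
Offset 4: leading byte 0xF4 = 11110100 → 4-byte char #2 = F4 85 A0 84.
Leading byte 0xF4 = 11110100 matches 11110xxx → 4-byte sequence.
Byte 1: 0xF4 = 11110100, payload 100 (3 bits).
Byte 2: 0x85 = 10000101 (10xxxxxx ✓), payload 000101.
Byte 3: 0xA0 = 10100000 (10xxxxxx ✓), payload 100000.
Byte 4: 0x84 = 10000100 (10xxxxxx ✓), payload 000100.
Concatenate: 100000101100000000100 = 0x105804 (21 bits → U+105804).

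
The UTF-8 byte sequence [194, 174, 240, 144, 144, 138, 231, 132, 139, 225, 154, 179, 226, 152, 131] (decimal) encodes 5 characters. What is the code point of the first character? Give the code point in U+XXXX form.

Offset 0: leading byte 0xC2 = 11000010 → 2-byte char #1 = C2 AE.
Leading byte 0xC2 = 11000010 matches 110xxxxx → 2-byte sequence.
Byte 1: 0xC2 = 11000010, payload 00010 (5 bits).
Byte 2: 0xAE = 10101110 (10xxxxxx ✓), payload 101110.
Concatenate: 00010101110 = 0xAE (11 bits → U+00AE).

U+00AE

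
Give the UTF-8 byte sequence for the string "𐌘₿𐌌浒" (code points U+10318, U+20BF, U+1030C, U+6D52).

F0 90 8C 98 E2 82 BF F0 90 8C 8C E6 B5 92

U+10318: 4-byte form → F0 90 8C 98.
U+20BF: 3-byte form → E2 82 BF.
U+1030C: 4-byte form → F0 90 8C 8C.
U+6D52: 3-byte form → E6 B5 92.
Concatenated (14 bytes): F0 90 8C 98 E2 82 BF F0 90 8C 8C E6 B5 92.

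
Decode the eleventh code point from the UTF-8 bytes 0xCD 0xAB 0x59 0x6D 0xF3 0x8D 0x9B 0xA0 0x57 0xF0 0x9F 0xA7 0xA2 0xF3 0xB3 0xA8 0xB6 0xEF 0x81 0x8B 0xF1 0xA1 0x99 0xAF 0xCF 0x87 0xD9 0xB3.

Offset 0: leading byte 0xCD = 11001101 → 2-byte char #1 = CD AB.
Offset 2: leading byte 0x59 = 01011001 → 1-byte char #2 = 59.
Offset 3: leading byte 0x6D = 01101101 → 1-byte char #3 = 6D.
Offset 4: leading byte 0xF3 = 11110011 → 4-byte char #4 = F3 8D 9B A0.
Offset 8: leading byte 0x57 = 01010111 → 1-byte char #5 = 57.
Offset 9: leading byte 0xF0 = 11110000 → 4-byte char #6 = F0 9F A7 A2.
Offset 13: leading byte 0xF3 = 11110011 → 4-byte char #7 = F3 B3 A8 B6.
Offset 17: leading byte 0xEF = 11101111 → 3-byte char #8 = EF 81 8B.
Offset 20: leading byte 0xF1 = 11110001 → 4-byte char #9 = F1 A1 99 AF.
Offset 24: leading byte 0xCF = 11001111 → 2-byte char #10 = CF 87.
Offset 26: leading byte 0xD9 = 11011001 → 2-byte char #11 = D9 B3.
Leading byte 0xD9 = 11011001 matches 110xxxxx → 2-byte sequence.
Byte 1: 0xD9 = 11011001, payload 11001 (5 bits).
Byte 2: 0xB3 = 10110011 (10xxxxxx ✓), payload 110011.
Concatenate: 11001110011 = 0x673 (11 bits → U+0673).

U+0673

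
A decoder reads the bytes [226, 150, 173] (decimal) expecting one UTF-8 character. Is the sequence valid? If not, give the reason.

valid

Leading byte 0xE2 = 11100010 → 3-byte form.
Continuation bytes 0x96=10010110, 0xAD=10101101 all match 10xxxxxx.
Decoded value 0x25AD is ≥ 0x800 (shortest form) and not a surrogate.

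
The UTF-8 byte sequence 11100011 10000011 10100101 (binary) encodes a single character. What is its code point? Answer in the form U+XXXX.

Leading byte 0xE3 = 11100011 matches 1110xxxx → 3-byte sequence.
Byte 1: 0xE3 = 11100011, payload 0011 (4 bits).
Byte 2: 0x83 = 10000011 (10xxxxxx ✓), payload 000011.
Byte 3: 0xA5 = 10100101 (10xxxxxx ✓), payload 100101.
Concatenate: 0011000011100101 = 0x30E5 (16 bits → U+30E5).

U+30E5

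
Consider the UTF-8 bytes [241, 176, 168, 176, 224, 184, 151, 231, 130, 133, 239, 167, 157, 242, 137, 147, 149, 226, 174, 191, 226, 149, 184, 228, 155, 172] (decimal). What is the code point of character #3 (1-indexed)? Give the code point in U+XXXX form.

U+7085

Offset 0: leading byte 0xF1 = 11110001 → 4-byte char #1 = F1 B0 A8 B0.
Offset 4: leading byte 0xE0 = 11100000 → 3-byte char #2 = E0 B8 97.
Offset 7: leading byte 0xE7 = 11100111 → 3-byte char #3 = E7 82 85.
Leading byte 0xE7 = 11100111 matches 1110xxxx → 3-byte sequence.
Byte 1: 0xE7 = 11100111, payload 0111 (4 bits).
Byte 2: 0x82 = 10000010 (10xxxxxx ✓), payload 000010.
Byte 3: 0x85 = 10000101 (10xxxxxx ✓), payload 000101.
Concatenate: 0111000010000101 = 0x7085 (16 bits → U+7085).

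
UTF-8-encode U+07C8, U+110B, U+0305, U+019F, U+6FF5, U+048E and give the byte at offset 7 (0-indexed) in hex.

0xC6

U+07C8 → 2-byte form DF 88 at offsets 0–1.
U+110B → 3-byte form E1 84 8B at offsets 2–4.
U+0305 → 2-byte form CC 85 at offsets 5–6.
U+019F → 2-byte form C6 9F at offsets 7–8.
Offset 7 falls in char 4's range; it's byte 1 of C6 9F = 0xC6.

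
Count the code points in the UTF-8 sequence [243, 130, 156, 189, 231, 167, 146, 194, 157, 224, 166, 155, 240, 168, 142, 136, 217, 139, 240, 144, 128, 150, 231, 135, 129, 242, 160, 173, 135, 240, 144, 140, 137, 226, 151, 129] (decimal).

Byte at offset 0: 0xF3 = 11110011 → 4-byte char (#1). Advance 4.
Byte at offset 4: 0xE7 = 11100111 → 3-byte char (#2). Advance 3.
Byte at offset 7: 0xC2 = 11000010 → 2-byte char (#3). Advance 2.
Byte at offset 9: 0xE0 = 11100000 → 3-byte char (#4). Advance 3.
Byte at offset 12: 0xF0 = 11110000 → 4-byte char (#5). Advance 4.
Byte at offset 16: 0xD9 = 11011001 → 2-byte char (#6). Advance 2.
Byte at offset 18: 0xF0 = 11110000 → 4-byte char (#7). Advance 4.
Byte at offset 22: 0xE7 = 11100111 → 3-byte char (#8). Advance 3.
Byte at offset 25: 0xF2 = 11110010 → 4-byte char (#9). Advance 4.
Byte at offset 29: 0xF0 = 11110000 → 4-byte char (#10). Advance 4.
Byte at offset 33: 0xE2 = 11100010 → 3-byte char (#11). Advance 3.
Reached end at offset 36 after 11 code points.

11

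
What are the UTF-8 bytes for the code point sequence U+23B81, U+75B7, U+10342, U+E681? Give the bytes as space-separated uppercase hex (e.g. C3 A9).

F0 A3 AE 81 E7 96 B7 F0 90 8D 82 EE 9A 81

U+23B81: 4-byte form → F0 A3 AE 81.
U+75B7: 3-byte form → E7 96 B7.
U+10342: 4-byte form → F0 90 8D 82.
U+E681: 3-byte form → EE 9A 81.
Concatenated (14 bytes): F0 A3 AE 81 E7 96 B7 F0 90 8D 82 EE 9A 81.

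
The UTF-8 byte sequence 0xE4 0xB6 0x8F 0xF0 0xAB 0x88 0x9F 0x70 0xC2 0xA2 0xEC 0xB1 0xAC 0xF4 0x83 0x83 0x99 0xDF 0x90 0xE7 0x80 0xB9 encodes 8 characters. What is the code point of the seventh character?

U+07D0

Offset 0: leading byte 0xE4 = 11100100 → 3-byte char #1 = E4 B6 8F.
Offset 3: leading byte 0xF0 = 11110000 → 4-byte char #2 = F0 AB 88 9F.
Offset 7: leading byte 0x70 = 01110000 → 1-byte char #3 = 70.
Offset 8: leading byte 0xC2 = 11000010 → 2-byte char #4 = C2 A2.
Offset 10: leading byte 0xEC = 11101100 → 3-byte char #5 = EC B1 AC.
Offset 13: leading byte 0xF4 = 11110100 → 4-byte char #6 = F4 83 83 99.
Offset 17: leading byte 0xDF = 11011111 → 2-byte char #7 = DF 90.
Leading byte 0xDF = 11011111 matches 110xxxxx → 2-byte sequence.
Byte 1: 0xDF = 11011111, payload 11111 (5 bits).
Byte 2: 0x90 = 10010000 (10xxxxxx ✓), payload 010000.
Concatenate: 11111010000 = 0x7D0 (11 bits → U+07D0).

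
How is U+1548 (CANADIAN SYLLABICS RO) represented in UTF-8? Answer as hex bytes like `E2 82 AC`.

U+1548 = 0x1548 = 5448 decimal. In range U+0800–U+FFFF → 3-byte form: 1110xxxx 10xxxxxx 10xxxxxx.
Binary (16 bits): 0001010101001000.
Split 4+6+6: 0001 | 010101 | 001000.
Byte 1: 11100001 = 0xE1.
Byte 2: 10010101 = 0x95.
Byte 3: 10001000 = 0x88.

E1 95 88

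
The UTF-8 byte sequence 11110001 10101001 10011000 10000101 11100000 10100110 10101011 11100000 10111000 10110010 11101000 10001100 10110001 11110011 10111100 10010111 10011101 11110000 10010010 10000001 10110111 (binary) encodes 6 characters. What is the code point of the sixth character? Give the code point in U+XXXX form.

Offset 0: leading byte 0xF1 = 11110001 → 4-byte char #1 = F1 A9 98 85.
Offset 4: leading byte 0xE0 = 11100000 → 3-byte char #2 = E0 A6 AB.
Offset 7: leading byte 0xE0 = 11100000 → 3-byte char #3 = E0 B8 B2.
Offset 10: leading byte 0xE8 = 11101000 → 3-byte char #4 = E8 8C B1.
Offset 13: leading byte 0xF3 = 11110011 → 4-byte char #5 = F3 BC 97 9D.
Offset 17: leading byte 0xF0 = 11110000 → 4-byte char #6 = F0 92 81 B7.
Leading byte 0xF0 = 11110000 matches 11110xxx → 4-byte sequence.
Byte 1: 0xF0 = 11110000, payload 000 (3 bits).
Byte 2: 0x92 = 10010010 (10xxxxxx ✓), payload 010010.
Byte 3: 0x81 = 10000001 (10xxxxxx ✓), payload 000001.
Byte 4: 0xB7 = 10110111 (10xxxxxx ✓), payload 110111.
Concatenate: 000010010000001110111 = 0x12077 (21 bits → U+12077).

U+12077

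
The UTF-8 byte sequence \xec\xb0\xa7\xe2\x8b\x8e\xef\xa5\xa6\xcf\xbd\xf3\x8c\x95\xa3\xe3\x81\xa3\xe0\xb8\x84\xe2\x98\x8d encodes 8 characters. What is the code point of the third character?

Offset 0: leading byte 0xEC = 11101100 → 3-byte char #1 = EC B0 A7.
Offset 3: leading byte 0xE2 = 11100010 → 3-byte char #2 = E2 8B 8E.
Offset 6: leading byte 0xEF = 11101111 → 3-byte char #3 = EF A5 A6.
Leading byte 0xEF = 11101111 matches 1110xxxx → 3-byte sequence.
Byte 1: 0xEF = 11101111, payload 1111 (4 bits).
Byte 2: 0xA5 = 10100101 (10xxxxxx ✓), payload 100101.
Byte 3: 0xA6 = 10100110 (10xxxxxx ✓), payload 100110.
Concatenate: 1111100101100110 = 0xF966 (16 bits → U+F966).

U+F966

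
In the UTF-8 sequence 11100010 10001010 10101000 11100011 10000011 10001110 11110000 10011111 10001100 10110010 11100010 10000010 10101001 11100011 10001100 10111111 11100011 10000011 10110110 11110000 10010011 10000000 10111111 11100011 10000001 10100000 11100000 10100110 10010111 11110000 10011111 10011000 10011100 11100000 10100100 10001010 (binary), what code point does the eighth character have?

U+3060

Offset 0: leading byte 0xE2 = 11100010 → 3-byte char #1 = E2 8A A8.
Offset 3: leading byte 0xE3 = 11100011 → 3-byte char #2 = E3 83 8E.
Offset 6: leading byte 0xF0 = 11110000 → 4-byte char #3 = F0 9F 8C B2.
Offset 10: leading byte 0xE2 = 11100010 → 3-byte char #4 = E2 82 A9.
Offset 13: leading byte 0xE3 = 11100011 → 3-byte char #5 = E3 8C BF.
Offset 16: leading byte 0xE3 = 11100011 → 3-byte char #6 = E3 83 B6.
Offset 19: leading byte 0xF0 = 11110000 → 4-byte char #7 = F0 93 80 BF.
Offset 23: leading byte 0xE3 = 11100011 → 3-byte char #8 = E3 81 A0.
Leading byte 0xE3 = 11100011 matches 1110xxxx → 3-byte sequence.
Byte 1: 0xE3 = 11100011, payload 0011 (4 bits).
Byte 2: 0x81 = 10000001 (10xxxxxx ✓), payload 000001.
Byte 3: 0xA0 = 10100000 (10xxxxxx ✓), payload 100000.
Concatenate: 0011000001100000 = 0x3060 (16 bits → U+3060).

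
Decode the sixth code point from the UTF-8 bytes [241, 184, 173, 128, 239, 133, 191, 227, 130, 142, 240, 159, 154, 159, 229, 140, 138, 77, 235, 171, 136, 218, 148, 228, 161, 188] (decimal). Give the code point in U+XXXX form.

Offset 0: leading byte 0xF1 = 11110001 → 4-byte char #1 = F1 B8 AD 80.
Offset 4: leading byte 0xEF = 11101111 → 3-byte char #2 = EF 85 BF.
Offset 7: leading byte 0xE3 = 11100011 → 3-byte char #3 = E3 82 8E.
Offset 10: leading byte 0xF0 = 11110000 → 4-byte char #4 = F0 9F 9A 9F.
Offset 14: leading byte 0xE5 = 11100101 → 3-byte char #5 = E5 8C 8A.
Offset 17: leading byte 0x4D = 01001101 → 1-byte char #6 = 4D.
Leading byte 0x4D = 01001101 matches 0xxxxxxx → 1-byte sequence.
Byte 1: 0x4D = 01001101, payload 1001101 (7 bits).
Concatenate: 1001101 = 0x4D (7 bits → U+004D).

U+004D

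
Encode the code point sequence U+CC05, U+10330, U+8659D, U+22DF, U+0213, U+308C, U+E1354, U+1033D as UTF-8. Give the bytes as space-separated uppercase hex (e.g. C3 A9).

U+CC05: 3-byte form → EC B0 85.
U+10330: 4-byte form → F0 90 8C B0.
U+8659D: 4-byte form → F2 86 96 9D.
U+22DF: 3-byte form → E2 8B 9F.
U+0213: 2-byte form → C8 93.
U+308C: 3-byte form → E3 82 8C.
U+E1354: 4-byte form → F3 A1 8D 94.
U+1033D: 4-byte form → F0 90 8C BD.
Concatenated (27 bytes): EC B0 85 F0 90 8C B0 F2 86 96 9D E2 8B 9F C8 93 E3 82 8C F3 A1 8D 94 F0 90 8C BD.

EC B0 85 F0 90 8C B0 F2 86 96 9D E2 8B 9F C8 93 E3 82 8C F3 A1 8D 94 F0 90 8C BD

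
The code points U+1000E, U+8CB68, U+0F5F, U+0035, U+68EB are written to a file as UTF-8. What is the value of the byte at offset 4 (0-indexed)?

0xF2

U+1000E → 4-byte form F0 90 80 8E at offsets 0–3.
U+8CB68 → 4-byte form F2 8C AD A8 at offsets 4–7.
Offset 4 falls in char 2's range; it's byte 1 of F2 8C AD A8 = 0xF2.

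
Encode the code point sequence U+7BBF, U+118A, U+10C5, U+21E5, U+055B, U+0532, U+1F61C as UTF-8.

U+7BBF: 3-byte form → E7 AE BF.
U+118A: 3-byte form → E1 86 8A.
U+10C5: 3-byte form → E1 83 85.
U+21E5: 3-byte form → E2 87 A5.
U+055B: 2-byte form → D5 9B.
U+0532: 2-byte form → D4 B2.
U+1F61C: 4-byte form → F0 9F 98 9C.
Concatenated (20 bytes): E7 AE BF E1 86 8A E1 83 85 E2 87 A5 D5 9B D4 B2 F0 9F 98 9C.

E7 AE BF E1 86 8A E1 83 85 E2 87 A5 D5 9B D4 B2 F0 9F 98 9C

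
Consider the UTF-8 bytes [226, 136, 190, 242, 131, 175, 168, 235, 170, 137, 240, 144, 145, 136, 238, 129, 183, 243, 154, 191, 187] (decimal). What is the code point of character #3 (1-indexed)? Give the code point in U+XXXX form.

U+BA89

Offset 0: leading byte 0xE2 = 11100010 → 3-byte char #1 = E2 88 BE.
Offset 3: leading byte 0xF2 = 11110010 → 4-byte char #2 = F2 83 AF A8.
Offset 7: leading byte 0xEB = 11101011 → 3-byte char #3 = EB AA 89.
Leading byte 0xEB = 11101011 matches 1110xxxx → 3-byte sequence.
Byte 1: 0xEB = 11101011, payload 1011 (4 bits).
Byte 2: 0xAA = 10101010 (10xxxxxx ✓), payload 101010.
Byte 3: 0x89 = 10001001 (10xxxxxx ✓), payload 001001.
Concatenate: 1011101010001001 = 0xBA89 (16 bits → U+BA89).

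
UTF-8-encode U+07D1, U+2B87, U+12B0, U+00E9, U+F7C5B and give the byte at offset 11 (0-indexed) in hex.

0xB7

U+07D1 → 2-byte form DF 91 at offsets 0–1.
U+2B87 → 3-byte form E2 AE 87 at offsets 2–4.
U+12B0 → 3-byte form E1 8A B0 at offsets 5–7.
U+00E9 → 2-byte form C3 A9 at offsets 8–9.
U+F7C5B → 4-byte form F3 B7 B1 9B at offsets 10–13.
Offset 11 falls in char 5's range; it's byte 2 of F3 B7 B1 9B = 0xB7.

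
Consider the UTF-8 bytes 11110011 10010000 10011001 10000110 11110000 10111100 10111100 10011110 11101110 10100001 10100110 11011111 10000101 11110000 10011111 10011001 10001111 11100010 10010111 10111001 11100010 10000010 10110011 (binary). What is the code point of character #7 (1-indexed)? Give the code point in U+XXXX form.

U+20B3

Offset 0: leading byte 0xF3 = 11110011 → 4-byte char #1 = F3 90 99 86.
Offset 4: leading byte 0xF0 = 11110000 → 4-byte char #2 = F0 BC BC 9E.
Offset 8: leading byte 0xEE = 11101110 → 3-byte char #3 = EE A1 A6.
Offset 11: leading byte 0xDF = 11011111 → 2-byte char #4 = DF 85.
Offset 13: leading byte 0xF0 = 11110000 → 4-byte char #5 = F0 9F 99 8F.
Offset 17: leading byte 0xE2 = 11100010 → 3-byte char #6 = E2 97 B9.
Offset 20: leading byte 0xE2 = 11100010 → 3-byte char #7 = E2 82 B3.
Leading byte 0xE2 = 11100010 matches 1110xxxx → 3-byte sequence.
Byte 1: 0xE2 = 11100010, payload 0010 (4 bits).
Byte 2: 0x82 = 10000010 (10xxxxxx ✓), payload 000010.
Byte 3: 0xB3 = 10110011 (10xxxxxx ✓), payload 110011.
Concatenate: 0010000010110011 = 0x20B3 (16 bits → U+20B3).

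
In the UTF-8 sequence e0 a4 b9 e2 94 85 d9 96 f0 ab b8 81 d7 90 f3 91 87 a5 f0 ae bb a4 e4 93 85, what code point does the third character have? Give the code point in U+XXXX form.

Offset 0: leading byte 0xE0 = 11100000 → 3-byte char #1 = E0 A4 B9.
Offset 3: leading byte 0xE2 = 11100010 → 3-byte char #2 = E2 94 85.
Offset 6: leading byte 0xD9 = 11011001 → 2-byte char #3 = D9 96.
Leading byte 0xD9 = 11011001 matches 110xxxxx → 2-byte sequence.
Byte 1: 0xD9 = 11011001, payload 11001 (5 bits).
Byte 2: 0x96 = 10010110 (10xxxxxx ✓), payload 010110.
Concatenate: 11001010110 = 0x656 (11 bits → U+0656).

U+0656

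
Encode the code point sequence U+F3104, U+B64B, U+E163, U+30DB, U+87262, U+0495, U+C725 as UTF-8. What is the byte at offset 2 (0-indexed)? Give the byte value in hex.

0x84

U+F3104 → 4-byte form F3 B3 84 84 at offsets 0–3.
Offset 2 falls in char 1's range; it's byte 3 of F3 B3 84 84 = 0x84.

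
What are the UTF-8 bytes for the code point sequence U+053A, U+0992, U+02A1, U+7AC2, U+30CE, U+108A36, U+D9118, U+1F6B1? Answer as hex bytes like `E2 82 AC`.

D4 BA E0 A6 92 CA A1 E7 AB 82 E3 83 8E F4 88 A8 B6 F3 99 84 98 F0 9F 9A B1

U+053A: 2-byte form → D4 BA.
U+0992: 3-byte form → E0 A6 92.
U+02A1: 2-byte form → CA A1.
U+7AC2: 3-byte form → E7 AB 82.
U+30CE: 3-byte form → E3 83 8E.
U+108A36: 4-byte form → F4 88 A8 B6.
U+D9118: 4-byte form → F3 99 84 98.
U+1F6B1: 4-byte form → F0 9F 9A B1.
Concatenated (25 bytes): D4 BA E0 A6 92 CA A1 E7 AB 82 E3 83 8E F4 88 A8 B6 F3 99 84 98 F0 9F 9A B1.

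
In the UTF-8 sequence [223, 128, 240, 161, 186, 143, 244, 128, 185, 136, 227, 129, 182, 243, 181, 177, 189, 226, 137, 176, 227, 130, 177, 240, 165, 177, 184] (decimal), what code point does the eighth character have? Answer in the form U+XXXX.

U+25C78

Offset 0: leading byte 0xDF = 11011111 → 2-byte char #1 = DF 80.
Offset 2: leading byte 0xF0 = 11110000 → 4-byte char #2 = F0 A1 BA 8F.
Offset 6: leading byte 0xF4 = 11110100 → 4-byte char #3 = F4 80 B9 88.
Offset 10: leading byte 0xE3 = 11100011 → 3-byte char #4 = E3 81 B6.
Offset 13: leading byte 0xF3 = 11110011 → 4-byte char #5 = F3 B5 B1 BD.
Offset 17: leading byte 0xE2 = 11100010 → 3-byte char #6 = E2 89 B0.
Offset 20: leading byte 0xE3 = 11100011 → 3-byte char #7 = E3 82 B1.
Offset 23: leading byte 0xF0 = 11110000 → 4-byte char #8 = F0 A5 B1 B8.
Leading byte 0xF0 = 11110000 matches 11110xxx → 4-byte sequence.
Byte 1: 0xF0 = 11110000, payload 000 (3 bits).
Byte 2: 0xA5 = 10100101 (10xxxxxx ✓), payload 100101.
Byte 3: 0xB1 = 10110001 (10xxxxxx ✓), payload 110001.
Byte 4: 0xB8 = 10111000 (10xxxxxx ✓), payload 111000.
Concatenate: 000100101110001111000 = 0x25C78 (21 bits → U+25C78).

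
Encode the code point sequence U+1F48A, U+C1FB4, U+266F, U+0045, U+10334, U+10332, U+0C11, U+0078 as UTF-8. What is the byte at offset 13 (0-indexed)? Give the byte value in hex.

U+1F48A → 4-byte form F0 9F 92 8A at offsets 0–3.
U+C1FB4 → 4-byte form F3 81 BE B4 at offsets 4–7.
U+266F → 3-byte form E2 99 AF at offsets 8–10.
U+0045 → 1-byte form 45 at offsets 11–11.
U+10334 → 4-byte form F0 90 8C B4 at offsets 12–15.
Offset 13 falls in char 5's range; it's byte 2 of F0 90 8C B4 = 0x90.

0x90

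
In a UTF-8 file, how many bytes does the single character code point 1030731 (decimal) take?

U+FBA4B = 0xFBA4B. UTF-8 uses 1 byte below 0x80, 2 below 0x800, 3 below 0x10000, 4 up to 0x10FFFF. 0xFBA4B is in U+10000–U+10FFFF → 4 bytes.

4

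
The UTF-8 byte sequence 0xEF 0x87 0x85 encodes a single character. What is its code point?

U+F1C5

Leading byte 0xEF = 11101111 matches 1110xxxx → 3-byte sequence.
Byte 1: 0xEF = 11101111, payload 1111 (4 bits).
Byte 2: 0x87 = 10000111 (10xxxxxx ✓), payload 000111.
Byte 3: 0x85 = 10000101 (10xxxxxx ✓), payload 000101.
Concatenate: 1111000111000101 = 0xF1C5 (16 bits → U+F1C5).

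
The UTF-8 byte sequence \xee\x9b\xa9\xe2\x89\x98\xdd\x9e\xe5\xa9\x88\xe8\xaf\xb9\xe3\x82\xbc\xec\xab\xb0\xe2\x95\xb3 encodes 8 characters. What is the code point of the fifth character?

Offset 0: leading byte 0xEE = 11101110 → 3-byte char #1 = EE 9B A9.
Offset 3: leading byte 0xE2 = 11100010 → 3-byte char #2 = E2 89 98.
Offset 6: leading byte 0xDD = 11011101 → 2-byte char #3 = DD 9E.
Offset 8: leading byte 0xE5 = 11100101 → 3-byte char #4 = E5 A9 88.
Offset 11: leading byte 0xE8 = 11101000 → 3-byte char #5 = E8 AF B9.
Leading byte 0xE8 = 11101000 matches 1110xxxx → 3-byte sequence.
Byte 1: 0xE8 = 11101000, payload 1000 (4 bits).
Byte 2: 0xAF = 10101111 (10xxxxxx ✓), payload 101111.
Byte 3: 0xB9 = 10111001 (10xxxxxx ✓), payload 111001.
Concatenate: 1000101111111001 = 0x8BF9 (16 bits → U+8BF9).

U+8BF9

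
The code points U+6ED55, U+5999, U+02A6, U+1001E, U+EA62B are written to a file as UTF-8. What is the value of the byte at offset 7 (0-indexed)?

0xCA

U+6ED55 → 4-byte form F1 AE B5 95 at offsets 0–3.
U+5999 → 3-byte form E5 A6 99 at offsets 4–6.
U+02A6 → 2-byte form CA A6 at offsets 7–8.
Offset 7 falls in char 3's range; it's byte 1 of CA A6 = 0xCA.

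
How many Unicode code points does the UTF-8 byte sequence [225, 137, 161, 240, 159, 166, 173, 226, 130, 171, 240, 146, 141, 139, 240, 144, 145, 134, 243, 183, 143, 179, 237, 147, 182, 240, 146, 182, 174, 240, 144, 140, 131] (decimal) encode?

9

Byte at offset 0: 0xE1 = 11100001 → 3-byte char (#1). Advance 3.
Byte at offset 3: 0xF0 = 11110000 → 4-byte char (#2). Advance 4.
Byte at offset 7: 0xE2 = 11100010 → 3-byte char (#3). Advance 3.
Byte at offset 10: 0xF0 = 11110000 → 4-byte char (#4). Advance 4.
Byte at offset 14: 0xF0 = 11110000 → 4-byte char (#5). Advance 4.
Byte at offset 18: 0xF3 = 11110011 → 4-byte char (#6). Advance 4.
Byte at offset 22: 0xED = 11101101 → 3-byte char (#7). Advance 3.
Byte at offset 25: 0xF0 = 11110000 → 4-byte char (#8). Advance 4.
Byte at offset 29: 0xF0 = 11110000 → 4-byte char (#9). Advance 4.
Reached end at offset 33 after 9 code points.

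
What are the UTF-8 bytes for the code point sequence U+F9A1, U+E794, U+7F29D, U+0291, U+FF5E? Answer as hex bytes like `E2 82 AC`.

EF A6 A1 EE 9E 94 F1 BF 8A 9D CA 91 EF BD 9E

U+F9A1: 3-byte form → EF A6 A1.
U+E794: 3-byte form → EE 9E 94.
U+7F29D: 4-byte form → F1 BF 8A 9D.
U+0291: 2-byte form → CA 91.
U+FF5E: 3-byte form → EF BD 9E.
Concatenated (15 bytes): EF A6 A1 EE 9E 94 F1 BF 8A 9D CA 91 EF BD 9E.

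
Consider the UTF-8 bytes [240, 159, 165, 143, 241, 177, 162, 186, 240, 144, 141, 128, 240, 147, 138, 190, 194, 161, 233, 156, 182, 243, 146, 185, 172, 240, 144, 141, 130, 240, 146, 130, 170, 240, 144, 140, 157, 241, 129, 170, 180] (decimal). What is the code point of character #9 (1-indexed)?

Offset 0: leading byte 0xF0 = 11110000 → 4-byte char #1 = F0 9F A5 8F.
Offset 4: leading byte 0xF1 = 11110001 → 4-byte char #2 = F1 B1 A2 BA.
Offset 8: leading byte 0xF0 = 11110000 → 4-byte char #3 = F0 90 8D 80.
Offset 12: leading byte 0xF0 = 11110000 → 4-byte char #4 = F0 93 8A BE.
Offset 16: leading byte 0xC2 = 11000010 → 2-byte char #5 = C2 A1.
Offset 18: leading byte 0xE9 = 11101001 → 3-byte char #6 = E9 9C B6.
Offset 21: leading byte 0xF3 = 11110011 → 4-byte char #7 = F3 92 B9 AC.
Offset 25: leading byte 0xF0 = 11110000 → 4-byte char #8 = F0 90 8D 82.
Offset 29: leading byte 0xF0 = 11110000 → 4-byte char #9 = F0 92 82 AA.
Leading byte 0xF0 = 11110000 matches 11110xxx → 4-byte sequence.
Byte 1: 0xF0 = 11110000, payload 000 (3 bits).
Byte 2: 0x92 = 10010010 (10xxxxxx ✓), payload 010010.
Byte 3: 0x82 = 10000010 (10xxxxxx ✓), payload 000010.
Byte 4: 0xAA = 10101010 (10xxxxxx ✓), payload 101010.
Concatenate: 000010010000010101010 = 0x120AA (21 bits → U+120AA).

U+120AA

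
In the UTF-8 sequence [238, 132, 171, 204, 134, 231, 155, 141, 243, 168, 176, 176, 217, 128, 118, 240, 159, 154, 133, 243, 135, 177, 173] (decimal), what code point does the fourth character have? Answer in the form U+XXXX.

U+E8C30

Offset 0: leading byte 0xEE = 11101110 → 3-byte char #1 = EE 84 AB.
Offset 3: leading byte 0xCC = 11001100 → 2-byte char #2 = CC 86.
Offset 5: leading byte 0xE7 = 11100111 → 3-byte char #3 = E7 9B 8D.
Offset 8: leading byte 0xF3 = 11110011 → 4-byte char #4 = F3 A8 B0 B0.
Leading byte 0xF3 = 11110011 matches 11110xxx → 4-byte sequence.
Byte 1: 0xF3 = 11110011, payload 011 (3 bits).
Byte 2: 0xA8 = 10101000 (10xxxxxx ✓), payload 101000.
Byte 3: 0xB0 = 10110000 (10xxxxxx ✓), payload 110000.
Byte 4: 0xB0 = 10110000 (10xxxxxx ✓), payload 110000.
Concatenate: 011101000110000110000 = 0xE8C30 (21 bits → U+E8C30).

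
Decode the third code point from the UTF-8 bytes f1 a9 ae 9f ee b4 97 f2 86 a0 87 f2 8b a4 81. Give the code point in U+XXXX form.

Offset 0: leading byte 0xF1 = 11110001 → 4-byte char #1 = F1 A9 AE 9F.
Offset 4: leading byte 0xEE = 11101110 → 3-byte char #2 = EE B4 97.
Offset 7: leading byte 0xF2 = 11110010 → 4-byte char #3 = F2 86 A0 87.
Leading byte 0xF2 = 11110010 matches 11110xxx → 4-byte sequence.
Byte 1: 0xF2 = 11110010, payload 010 (3 bits).
Byte 2: 0x86 = 10000110 (10xxxxxx ✓), payload 000110.
Byte 3: 0xA0 = 10100000 (10xxxxxx ✓), payload 100000.
Byte 4: 0x87 = 10000111 (10xxxxxx ✓), payload 000111.
Concatenate: 010000110100000000111 = 0x86807 (21 bits → U+86807).

U+86807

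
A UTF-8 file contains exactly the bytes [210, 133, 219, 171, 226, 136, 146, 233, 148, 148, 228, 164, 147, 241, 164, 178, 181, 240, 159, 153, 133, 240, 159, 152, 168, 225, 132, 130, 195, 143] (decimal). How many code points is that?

Byte at offset 0: 0xD2 = 11010010 → 2-byte char (#1). Advance 2.
Byte at offset 2: 0xDB = 11011011 → 2-byte char (#2). Advance 2.
Byte at offset 4: 0xE2 = 11100010 → 3-byte char (#3). Advance 3.
Byte at offset 7: 0xE9 = 11101001 → 3-byte char (#4). Advance 3.
Byte at offset 10: 0xE4 = 11100100 → 3-byte char (#5). Advance 3.
Byte at offset 13: 0xF1 = 11110001 → 4-byte char (#6). Advance 4.
Byte at offset 17: 0xF0 = 11110000 → 4-byte char (#7). Advance 4.
Byte at offset 21: 0xF0 = 11110000 → 4-byte char (#8). Advance 4.
Byte at offset 25: 0xE1 = 11100001 → 3-byte char (#9). Advance 3.
Byte at offset 28: 0xC3 = 11000011 → 2-byte char (#10). Advance 2.
Reached end at offset 30 after 10 code points.

10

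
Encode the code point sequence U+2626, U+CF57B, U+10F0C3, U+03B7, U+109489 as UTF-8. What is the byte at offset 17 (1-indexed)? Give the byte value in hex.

1-indexed offset 17 is 0-indexed offset 16.
U+2626 → 3-byte form E2 98 A6 at offsets 0–2.
U+CF57B → 4-byte form F3 8F 95 BB at offsets 3–6.
U+10F0C3 → 4-byte form F4 8F 83 83 at offsets 7–10.
U+03B7 → 2-byte form CE B7 at offsets 11–12.
U+109489 → 4-byte form F4 89 92 89 at offsets 13–16.
Offset 16 falls in char 5's range; it's byte 4 of F4 89 92 89 = 0x89.

0x89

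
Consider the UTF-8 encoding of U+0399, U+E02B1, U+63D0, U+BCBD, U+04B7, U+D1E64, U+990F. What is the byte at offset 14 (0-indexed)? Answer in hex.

0xF3

U+0399 → 2-byte form CE 99 at offsets 0–1.
U+E02B1 → 4-byte form F3 A0 8A B1 at offsets 2–5.
U+63D0 → 3-byte form E6 8F 90 at offsets 6–8.
U+BCBD → 3-byte form EB B2 BD at offsets 9–11.
U+04B7 → 2-byte form D2 B7 at offsets 12–13.
U+D1E64 → 4-byte form F3 91 B9 A4 at offsets 14–17.
Offset 14 falls in char 6's range; it's byte 1 of F3 91 B9 A4 = 0xF3.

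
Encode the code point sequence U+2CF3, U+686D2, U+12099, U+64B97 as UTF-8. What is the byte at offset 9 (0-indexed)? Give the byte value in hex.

0x82

U+2CF3 → 3-byte form E2 B3 B3 at offsets 0–2.
U+686D2 → 4-byte form F1 A8 9B 92 at offsets 3–6.
U+12099 → 4-byte form F0 92 82 99 at offsets 7–10.
Offset 9 falls in char 3's range; it's byte 3 of F0 92 82 99 = 0x82.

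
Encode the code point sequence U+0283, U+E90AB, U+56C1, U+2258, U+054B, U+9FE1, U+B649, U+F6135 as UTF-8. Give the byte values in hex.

U+0283: 2-byte form → CA 83.
U+E90AB: 4-byte form → F3 A9 82 AB.
U+56C1: 3-byte form → E5 9B 81.
U+2258: 3-byte form → E2 89 98.
U+054B: 2-byte form → D5 8B.
U+9FE1: 3-byte form → E9 BF A1.
U+B649: 3-byte form → EB 99 89.
U+F6135: 4-byte form → F3 B6 84 B5.
Concatenated (24 bytes): CA 83 F3 A9 82 AB E5 9B 81 E2 89 98 D5 8B E9 BF A1 EB 99 89 F3 B6 84 B5.

CA 83 F3 A9 82 AB E5 9B 81 E2 89 98 D5 8B E9 BF A1 EB 99 89 F3 B6 84 B5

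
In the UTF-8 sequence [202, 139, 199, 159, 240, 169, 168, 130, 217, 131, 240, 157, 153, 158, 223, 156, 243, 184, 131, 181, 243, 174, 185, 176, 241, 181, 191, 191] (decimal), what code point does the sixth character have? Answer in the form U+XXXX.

U+07DC

Offset 0: leading byte 0xCA = 11001010 → 2-byte char #1 = CA 8B.
Offset 2: leading byte 0xC7 = 11000111 → 2-byte char #2 = C7 9F.
Offset 4: leading byte 0xF0 = 11110000 → 4-byte char #3 = F0 A9 A8 82.
Offset 8: leading byte 0xD9 = 11011001 → 2-byte char #4 = D9 83.
Offset 10: leading byte 0xF0 = 11110000 → 4-byte char #5 = F0 9D 99 9E.
Offset 14: leading byte 0xDF = 11011111 → 2-byte char #6 = DF 9C.
Leading byte 0xDF = 11011111 matches 110xxxxx → 2-byte sequence.
Byte 1: 0xDF = 11011111, payload 11111 (5 bits).
Byte 2: 0x9C = 10011100 (10xxxxxx ✓), payload 011100.
Concatenate: 11111011100 = 0x7DC (11 bits → U+07DC).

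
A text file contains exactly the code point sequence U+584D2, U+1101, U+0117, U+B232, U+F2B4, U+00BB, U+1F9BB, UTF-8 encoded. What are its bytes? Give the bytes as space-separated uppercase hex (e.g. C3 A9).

U+584D2: 4-byte form → F1 98 93 92.
U+1101: 3-byte form → E1 84 81.
U+0117: 2-byte form → C4 97.
U+B232: 3-byte form → EB 88 B2.
U+F2B4: 3-byte form → EF 8A B4.
U+00BB: 2-byte form → C2 BB.
U+1F9BB: 4-byte form → F0 9F A6 BB.
Concatenated (21 bytes): F1 98 93 92 E1 84 81 C4 97 EB 88 B2 EF 8A B4 C2 BB F0 9F A6 BB.

F1 98 93 92 E1 84 81 C4 97 EB 88 B2 EF 8A B4 C2 BB F0 9F A6 BB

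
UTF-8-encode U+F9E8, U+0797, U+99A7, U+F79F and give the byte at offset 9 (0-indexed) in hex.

U+F9E8 → 3-byte form EF A7 A8 at offsets 0–2.
U+0797 → 2-byte form DE 97 at offsets 3–4.
U+99A7 → 3-byte form E9 A6 A7 at offsets 5–7.
U+F79F → 3-byte form EF 9E 9F at offsets 8–10.
Offset 9 falls in char 4's range; it's byte 2 of EF 9E 9F = 0x9E.

0x9E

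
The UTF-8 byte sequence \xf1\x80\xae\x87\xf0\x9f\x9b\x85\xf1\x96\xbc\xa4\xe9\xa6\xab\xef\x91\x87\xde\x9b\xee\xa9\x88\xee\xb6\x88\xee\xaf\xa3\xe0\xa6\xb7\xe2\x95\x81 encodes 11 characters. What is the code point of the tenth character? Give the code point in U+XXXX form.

U+09B7

Offset 0: leading byte 0xF1 = 11110001 → 4-byte char #1 = F1 80 AE 87.
Offset 4: leading byte 0xF0 = 11110000 → 4-byte char #2 = F0 9F 9B 85.
Offset 8: leading byte 0xF1 = 11110001 → 4-byte char #3 = F1 96 BC A4.
Offset 12: leading byte 0xE9 = 11101001 → 3-byte char #4 = E9 A6 AB.
Offset 15: leading byte 0xEF = 11101111 → 3-byte char #5 = EF 91 87.
Offset 18: leading byte 0xDE = 11011110 → 2-byte char #6 = DE 9B.
Offset 20: leading byte 0xEE = 11101110 → 3-byte char #7 = EE A9 88.
Offset 23: leading byte 0xEE = 11101110 → 3-byte char #8 = EE B6 88.
Offset 26: leading byte 0xEE = 11101110 → 3-byte char #9 = EE AF A3.
Offset 29: leading byte 0xE0 = 11100000 → 3-byte char #10 = E0 A6 B7.
Leading byte 0xE0 = 11100000 matches 1110xxxx → 3-byte sequence.
Byte 1: 0xE0 = 11100000, payload 0000 (4 bits).
Byte 2: 0xA6 = 10100110 (10xxxxxx ✓), payload 100110.
Byte 3: 0xB7 = 10110111 (10xxxxxx ✓), payload 110111.
Concatenate: 0000100110110111 = 0x9B7 (16 bits → U+09B7).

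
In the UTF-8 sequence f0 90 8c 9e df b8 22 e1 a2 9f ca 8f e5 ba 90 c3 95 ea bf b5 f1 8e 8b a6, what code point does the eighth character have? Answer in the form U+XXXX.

Offset 0: leading byte 0xF0 = 11110000 → 4-byte char #1 = F0 90 8C 9E.
Offset 4: leading byte 0xDF = 11011111 → 2-byte char #2 = DF B8.
Offset 6: leading byte 0x22 = 00100010 → 1-byte char #3 = 22.
Offset 7: leading byte 0xE1 = 11100001 → 3-byte char #4 = E1 A2 9F.
Offset 10: leading byte 0xCA = 11001010 → 2-byte char #5 = CA 8F.
Offset 12: leading byte 0xE5 = 11100101 → 3-byte char #6 = E5 BA 90.
Offset 15: leading byte 0xC3 = 11000011 → 2-byte char #7 = C3 95.
Offset 17: leading byte 0xEA = 11101010 → 3-byte char #8 = EA BF B5.
Leading byte 0xEA = 11101010 matches 1110xxxx → 3-byte sequence.
Byte 1: 0xEA = 11101010, payload 1010 (4 bits).
Byte 2: 0xBF = 10111111 (10xxxxxx ✓), payload 111111.
Byte 3: 0xB5 = 10110101 (10xxxxxx ✓), payload 110101.
Concatenate: 1010111111110101 = 0xAFF5 (16 bits → U+AFF5).

U+AFF5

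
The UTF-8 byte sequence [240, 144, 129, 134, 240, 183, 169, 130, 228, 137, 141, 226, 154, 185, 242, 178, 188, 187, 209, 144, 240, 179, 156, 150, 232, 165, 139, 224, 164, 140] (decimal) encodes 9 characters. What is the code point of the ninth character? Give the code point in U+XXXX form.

U+090C

Offset 0: leading byte 0xF0 = 11110000 → 4-byte char #1 = F0 90 81 86.
Offset 4: leading byte 0xF0 = 11110000 → 4-byte char #2 = F0 B7 A9 82.
Offset 8: leading byte 0xE4 = 11100100 → 3-byte char #3 = E4 89 8D.
Offset 11: leading byte 0xE2 = 11100010 → 3-byte char #4 = E2 9A B9.
Offset 14: leading byte 0xF2 = 11110010 → 4-byte char #5 = F2 B2 BC BB.
Offset 18: leading byte 0xD1 = 11010001 → 2-byte char #6 = D1 90.
Offset 20: leading byte 0xF0 = 11110000 → 4-byte char #7 = F0 B3 9C 96.
Offset 24: leading byte 0xE8 = 11101000 → 3-byte char #8 = E8 A5 8B.
Offset 27: leading byte 0xE0 = 11100000 → 3-byte char #9 = E0 A4 8C.
Leading byte 0xE0 = 11100000 matches 1110xxxx → 3-byte sequence.
Byte 1: 0xE0 = 11100000, payload 0000 (4 bits).
Byte 2: 0xA4 = 10100100 (10xxxxxx ✓), payload 100100.
Byte 3: 0x8C = 10001100 (10xxxxxx ✓), payload 001100.
Concatenate: 0000100100001100 = 0x90C (16 bits → U+090C).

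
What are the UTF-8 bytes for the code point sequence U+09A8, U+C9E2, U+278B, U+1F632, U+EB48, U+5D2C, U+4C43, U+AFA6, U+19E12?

E0 A6 A8 EC A7 A2 E2 9E 8B F0 9F 98 B2 EE AD 88 E5 B4 AC E4 B1 83 EA BE A6 F0 99 B8 92

U+09A8: 3-byte form → E0 A6 A8.
U+C9E2: 3-byte form → EC A7 A2.
U+278B: 3-byte form → E2 9E 8B.
U+1F632: 4-byte form → F0 9F 98 B2.
U+EB48: 3-byte form → EE AD 88.
U+5D2C: 3-byte form → E5 B4 AC.
U+4C43: 3-byte form → E4 B1 83.
U+AFA6: 3-byte form → EA BE A6.
U+19E12: 4-byte form → F0 99 B8 92.
Concatenated (29 bytes): E0 A6 A8 EC A7 A2 E2 9E 8B F0 9F 98 B2 EE AD 88 E5 B4 AC E4 B1 83 EA BE A6 F0 99 B8 92.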